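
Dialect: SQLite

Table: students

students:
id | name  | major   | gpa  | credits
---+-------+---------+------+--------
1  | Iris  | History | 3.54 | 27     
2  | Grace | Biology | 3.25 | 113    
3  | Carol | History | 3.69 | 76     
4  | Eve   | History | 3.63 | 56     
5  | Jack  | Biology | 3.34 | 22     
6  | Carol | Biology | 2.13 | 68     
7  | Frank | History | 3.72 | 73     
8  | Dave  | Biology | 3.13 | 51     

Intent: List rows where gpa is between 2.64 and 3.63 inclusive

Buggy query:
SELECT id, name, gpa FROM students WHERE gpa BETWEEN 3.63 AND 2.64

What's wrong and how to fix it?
Bug: BETWEEN expects the lower bound first; with 3.63 AND 2.64 the range is empty

Fix: Swap the bounds so the smaller value comes first

Corrected query:
SELECT id, name, gpa FROM students WHERE gpa BETWEEN 2.64 AND 3.63

Result:
id | name  | gpa 
---+-------+-----
1  | Iris  | 3.54
2  | Grace | 3.25
4  | Eve   | 3.63
5  | Jack  | 3.34
8  | Dave  | 3.13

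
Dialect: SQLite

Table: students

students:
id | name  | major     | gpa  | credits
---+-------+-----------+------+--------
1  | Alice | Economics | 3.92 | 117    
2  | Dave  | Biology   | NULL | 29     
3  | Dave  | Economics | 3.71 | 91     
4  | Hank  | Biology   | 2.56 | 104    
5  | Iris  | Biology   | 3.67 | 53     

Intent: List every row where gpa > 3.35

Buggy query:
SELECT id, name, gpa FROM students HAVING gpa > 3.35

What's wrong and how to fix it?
Bug: This is a non-aggregate query (no GROUP BY, no aggregates), so in SQLite the HAVING clause is invalid here; a row-level condition belongs in WHERE

Fix: Use WHERE for row-level filtering

Corrected query:
SELECT id, name, gpa FROM students WHERE gpa > 3.35

Result:
id | name  | gpa 
---+-------+-----
1  | Alice | 3.92
3  | Dave  | 3.71
5  | Iris  | 3.67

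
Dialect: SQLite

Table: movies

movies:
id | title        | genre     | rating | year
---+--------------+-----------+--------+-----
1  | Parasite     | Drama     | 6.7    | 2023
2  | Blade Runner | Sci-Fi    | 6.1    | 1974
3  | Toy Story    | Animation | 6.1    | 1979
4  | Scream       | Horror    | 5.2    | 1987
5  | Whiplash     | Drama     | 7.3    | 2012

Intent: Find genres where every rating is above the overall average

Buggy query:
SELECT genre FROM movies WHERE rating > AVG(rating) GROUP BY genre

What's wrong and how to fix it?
Bug: AVG() is an aggregate; it can't sit directly in WHERE

Fix: Use a subquery for AVG and a HAVING MIN(...) filter so the condition holds for every row in the group

Corrected query:
SELECT genre FROM movies GROUP BY genre HAVING MIN(rating) > (SELECT AVG(rating) FROM movies)

Result:
genre
-----
Drama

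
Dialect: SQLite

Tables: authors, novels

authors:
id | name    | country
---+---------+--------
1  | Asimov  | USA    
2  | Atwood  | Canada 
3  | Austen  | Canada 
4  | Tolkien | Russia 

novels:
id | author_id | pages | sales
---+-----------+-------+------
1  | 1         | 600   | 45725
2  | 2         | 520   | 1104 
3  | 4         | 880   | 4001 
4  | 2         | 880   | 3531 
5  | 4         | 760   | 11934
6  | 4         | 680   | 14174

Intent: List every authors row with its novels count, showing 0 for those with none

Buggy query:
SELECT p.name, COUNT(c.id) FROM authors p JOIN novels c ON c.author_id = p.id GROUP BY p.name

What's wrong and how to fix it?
Bug: An inner join excludes parents with zero children

Fix: Use LEFT JOIN so parents without children still appear (COUNT(c.id) gives 0)

Corrected query:
SELECT p.name, COUNT(c.id) FROM authors p LEFT JOIN novels c ON c.author_id = p.id GROUP BY p.name

Result:
name    | COUNT(c.id)
--------+------------
Asimov  | 1          
Atwood  | 2          
Austen  | 0          
Tolkien | 3          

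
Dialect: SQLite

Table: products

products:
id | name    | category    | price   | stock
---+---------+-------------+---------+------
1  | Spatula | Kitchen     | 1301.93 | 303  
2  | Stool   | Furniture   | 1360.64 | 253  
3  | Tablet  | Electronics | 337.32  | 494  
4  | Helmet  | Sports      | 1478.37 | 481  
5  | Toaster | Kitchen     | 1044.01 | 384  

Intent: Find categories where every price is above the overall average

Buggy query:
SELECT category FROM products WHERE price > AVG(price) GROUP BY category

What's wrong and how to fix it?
Bug: AVG() is an aggregate; it can't sit directly in WHERE

Fix: Compute the overall average in a scalar subquery and compare each group's MIN against it in HAVING

Corrected query:
SELECT category FROM products GROUP BY category HAVING MIN(price) > (SELECT AVG(price) FROM products)

Result:
category 
---------
Furniture
Sports   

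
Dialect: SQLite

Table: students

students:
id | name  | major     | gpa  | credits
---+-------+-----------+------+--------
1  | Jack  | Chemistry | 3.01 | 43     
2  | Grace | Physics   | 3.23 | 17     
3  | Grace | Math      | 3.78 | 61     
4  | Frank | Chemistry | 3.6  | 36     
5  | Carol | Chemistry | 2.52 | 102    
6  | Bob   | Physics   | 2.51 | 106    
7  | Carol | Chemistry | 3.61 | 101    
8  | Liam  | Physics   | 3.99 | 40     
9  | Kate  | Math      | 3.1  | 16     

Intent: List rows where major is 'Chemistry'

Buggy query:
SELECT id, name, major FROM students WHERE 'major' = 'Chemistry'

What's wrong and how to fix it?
Bug: 'major' in single quotes is a string literal, not the column; the comparison is literal-vs-literal and never true

Fix: Reference the column as major without single quotes

Corrected query:
SELECT id, name, major FROM students WHERE major = 'Chemistry'

Result:
id | name  | major    
---+-------+----------
1  | Jack  | Chemistry
4  | Frank | Chemistry
5  | Carol | Chemistry
7  | Carol | Chemistry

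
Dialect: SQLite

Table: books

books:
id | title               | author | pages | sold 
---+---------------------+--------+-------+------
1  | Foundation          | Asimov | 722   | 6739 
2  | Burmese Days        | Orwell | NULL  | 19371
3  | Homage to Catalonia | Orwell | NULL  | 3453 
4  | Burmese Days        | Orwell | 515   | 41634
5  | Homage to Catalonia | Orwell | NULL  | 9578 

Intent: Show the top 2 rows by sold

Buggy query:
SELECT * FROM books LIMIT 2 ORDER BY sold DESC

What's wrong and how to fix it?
Bug: LIMIT must come after ORDER BY

Fix: Swap the clauses: ORDER BY first, then LIMIT

Corrected query:
SELECT * FROM books ORDER BY sold DESC LIMIT 2

Result:
id | title        | author | pages | sold 
---+--------------+--------+-------+------
4  | Burmese Days | Orwell | 515   | 41634
2  | Burmese Days | Orwell | NULL  | 19371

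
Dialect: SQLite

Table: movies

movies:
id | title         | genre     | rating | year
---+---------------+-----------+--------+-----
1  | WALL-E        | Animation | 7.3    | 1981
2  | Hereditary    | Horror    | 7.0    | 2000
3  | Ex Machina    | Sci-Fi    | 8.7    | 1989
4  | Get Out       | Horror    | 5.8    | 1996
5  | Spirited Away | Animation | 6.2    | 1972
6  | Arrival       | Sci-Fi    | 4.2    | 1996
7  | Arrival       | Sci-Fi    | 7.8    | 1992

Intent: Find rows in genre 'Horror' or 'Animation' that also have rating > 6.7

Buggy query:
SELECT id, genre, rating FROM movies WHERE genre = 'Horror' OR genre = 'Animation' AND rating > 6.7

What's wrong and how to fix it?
Bug: Without parentheses, AND is evaluated before OR, so the rating filter only applies to the 'Animation' branch

Fix: Add parentheses around the OR so the AND applies to both alternatives

Corrected query:
SELECT id, genre, rating FROM movies WHERE (genre = 'Horror' OR genre = 'Animation') AND rating > 6.7

Result:
id | genre     | rating
---+-----------+-------
1  | Animation | 7.3   
2  | Horror    | 7     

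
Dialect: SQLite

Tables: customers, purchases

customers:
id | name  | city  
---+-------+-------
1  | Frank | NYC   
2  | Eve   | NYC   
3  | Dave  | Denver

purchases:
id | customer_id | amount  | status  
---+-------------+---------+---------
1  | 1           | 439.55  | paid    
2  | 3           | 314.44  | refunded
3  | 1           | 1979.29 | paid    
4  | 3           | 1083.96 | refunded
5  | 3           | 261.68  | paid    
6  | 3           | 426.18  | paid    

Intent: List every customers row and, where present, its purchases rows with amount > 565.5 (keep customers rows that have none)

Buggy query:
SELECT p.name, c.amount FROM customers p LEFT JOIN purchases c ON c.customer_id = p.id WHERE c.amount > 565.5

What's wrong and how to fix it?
Bug: A WHERE condition on the right-hand table after LEFT JOIN drops unmatched parents

Fix: Put 'c.amount > 565.5' in the JOIN's ON clause instead of WHERE

Corrected query:
SELECT p.name, c.amount FROM customers p LEFT JOIN purchases c ON c.customer_id = p.id AND c.amount > 565.5

Result:
name  | amount 
------+--------
Frank | 1979.29
Eve   | NULL   
Dave  | 1083.96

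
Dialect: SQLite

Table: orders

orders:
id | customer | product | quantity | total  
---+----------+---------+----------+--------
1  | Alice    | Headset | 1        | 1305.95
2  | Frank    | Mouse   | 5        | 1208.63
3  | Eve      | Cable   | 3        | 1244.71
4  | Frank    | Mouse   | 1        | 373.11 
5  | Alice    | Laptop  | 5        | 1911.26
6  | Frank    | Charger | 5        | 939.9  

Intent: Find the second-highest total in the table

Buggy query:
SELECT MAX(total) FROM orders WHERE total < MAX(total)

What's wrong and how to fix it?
Bug: The inner MAX is an aggregate inside WHERE, which is not allowed

Fix: Put the inner MAX in a scalar subquery

Corrected query:
SELECT MAX(total) FROM orders WHERE total < (SELECT MAX(total) FROM orders)

Result:
MAX(total)
----------
1305.95   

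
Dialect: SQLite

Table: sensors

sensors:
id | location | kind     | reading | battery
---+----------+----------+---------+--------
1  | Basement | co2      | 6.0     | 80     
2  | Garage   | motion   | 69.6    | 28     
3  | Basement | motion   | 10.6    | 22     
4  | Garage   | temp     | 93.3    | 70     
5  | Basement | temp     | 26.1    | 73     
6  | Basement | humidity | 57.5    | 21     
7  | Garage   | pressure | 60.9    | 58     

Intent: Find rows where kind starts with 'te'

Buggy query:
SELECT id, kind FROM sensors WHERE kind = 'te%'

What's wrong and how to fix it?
Bug: '=' compares the literal string including the % character; pattern matching needs LIKE

Fix: Use LIKE for wildcard pattern matching

Corrected query:
SELECT id, kind FROM sensors WHERE kind LIKE 'te%'

Result:
id | kind
---+-----
4  | temp
5  | temp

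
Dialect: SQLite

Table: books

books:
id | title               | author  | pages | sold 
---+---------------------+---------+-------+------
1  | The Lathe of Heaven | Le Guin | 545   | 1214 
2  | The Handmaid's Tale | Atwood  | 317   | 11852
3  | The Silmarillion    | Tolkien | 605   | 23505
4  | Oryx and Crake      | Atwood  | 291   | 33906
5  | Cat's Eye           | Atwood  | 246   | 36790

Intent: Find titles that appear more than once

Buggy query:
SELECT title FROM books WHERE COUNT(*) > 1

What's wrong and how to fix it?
Bug: WHERE can't reference COUNT(*); aggregates are computed after WHERE

Fix: GROUP BY title, then filter groups with HAVING COUNT(*) > 1

Corrected query:
SELECT title FROM books GROUP BY title HAVING COUNT(*) > 1

Result:
(no rows)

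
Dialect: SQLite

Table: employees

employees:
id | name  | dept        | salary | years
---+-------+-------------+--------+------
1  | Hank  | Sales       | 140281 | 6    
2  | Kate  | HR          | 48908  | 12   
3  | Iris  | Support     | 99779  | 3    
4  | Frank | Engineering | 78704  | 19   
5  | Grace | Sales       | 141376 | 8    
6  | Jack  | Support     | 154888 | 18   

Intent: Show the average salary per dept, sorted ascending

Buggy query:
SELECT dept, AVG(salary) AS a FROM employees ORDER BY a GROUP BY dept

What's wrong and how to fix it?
Bug: GROUP BY must precede ORDER BY

Fix: Reorder: SELECT … FROM … GROUP BY … ORDER BY …

Corrected query:
SELECT dept, AVG(salary) AS a FROM employees GROUP BY dept ORDER BY a

Result:
dept        | a       
------------+---------
HR          | 48908   
Engineering | 78704   
Support     | 127333.5
Sales       | 140828.5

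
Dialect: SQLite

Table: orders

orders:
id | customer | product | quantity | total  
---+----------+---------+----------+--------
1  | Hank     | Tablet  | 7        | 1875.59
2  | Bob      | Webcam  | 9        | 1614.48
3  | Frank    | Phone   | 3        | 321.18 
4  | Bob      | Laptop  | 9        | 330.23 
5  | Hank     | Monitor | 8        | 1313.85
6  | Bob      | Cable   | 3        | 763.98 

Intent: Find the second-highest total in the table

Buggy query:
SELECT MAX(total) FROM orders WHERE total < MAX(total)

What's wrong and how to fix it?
Bug: The inner MAX is an aggregate inside WHERE, which is not allowed

Fix: Compute the overall MAX in a subquery, then take MAX of rows below it

Corrected query:
SELECT MAX(total) FROM orders WHERE total < (SELECT MAX(total) FROM orders)

Result:
MAX(total)
----------
1614.48   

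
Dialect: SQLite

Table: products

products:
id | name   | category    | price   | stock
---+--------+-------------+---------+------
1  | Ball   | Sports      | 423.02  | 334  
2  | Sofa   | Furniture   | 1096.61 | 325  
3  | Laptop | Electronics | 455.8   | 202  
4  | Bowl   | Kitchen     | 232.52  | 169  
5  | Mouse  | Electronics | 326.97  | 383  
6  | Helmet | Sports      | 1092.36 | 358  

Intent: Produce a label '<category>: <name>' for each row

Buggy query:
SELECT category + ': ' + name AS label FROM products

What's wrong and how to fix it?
Bug: SQLite uses || for string concatenation; + coerces text to numbers (yielding 0)

Fix: Replace + with || to concatenate text

Corrected query:
SELECT category || ': ' || name AS label FROM products

Result:
label              
-------------------
Sports: Ball       
Furniture: Sofa    
Electronics: Laptop
Kitchen: Bowl      
Electronics: Mouse 
Sports: Helmet     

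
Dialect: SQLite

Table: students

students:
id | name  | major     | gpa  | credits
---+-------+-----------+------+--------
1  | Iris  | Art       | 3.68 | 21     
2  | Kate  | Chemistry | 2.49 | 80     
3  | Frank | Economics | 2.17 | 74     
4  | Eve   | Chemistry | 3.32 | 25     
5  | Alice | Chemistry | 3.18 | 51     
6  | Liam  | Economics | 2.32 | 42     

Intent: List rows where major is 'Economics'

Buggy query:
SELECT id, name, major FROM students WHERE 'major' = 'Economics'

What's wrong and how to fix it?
Bug: 'major' in single quotes is a string literal, not the column; the comparison is literal-vs-literal and never true

Fix: Remove the quotes around the column name (or use double quotes for an identifier)

Corrected query:
SELECT id, name, major FROM students WHERE major = 'Economics'

Result:
id | name  | major    
---+-------+----------
3  | Frank | Economics
6  | Liam  | Economics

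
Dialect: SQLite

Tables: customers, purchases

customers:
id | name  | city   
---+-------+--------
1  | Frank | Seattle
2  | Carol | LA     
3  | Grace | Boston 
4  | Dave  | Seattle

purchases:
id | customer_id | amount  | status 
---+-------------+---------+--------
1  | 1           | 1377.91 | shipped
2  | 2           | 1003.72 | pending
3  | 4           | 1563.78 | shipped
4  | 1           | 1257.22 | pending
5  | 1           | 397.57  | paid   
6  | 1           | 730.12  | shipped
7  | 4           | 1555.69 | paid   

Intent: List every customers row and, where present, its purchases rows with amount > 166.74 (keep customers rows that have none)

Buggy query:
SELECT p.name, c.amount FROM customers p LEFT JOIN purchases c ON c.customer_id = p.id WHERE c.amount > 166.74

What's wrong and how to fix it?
Bug: A WHERE condition on the right-hand table after LEFT JOIN drops unmatched parents

Fix: Move the right-table condition into the ON clause so unmatched parents are kept

Corrected query:
SELECT p.name, c.amount FROM customers p LEFT JOIN purchases c ON c.customer_id = p.id AND c.amount > 166.74

Result:
name  | amount 
------+--------
Frank | 397.57 
Frank | 730.12 
Frank | 1257.22
Frank | 1377.91
Carol | 1003.72
Grace | NULL   
Dave  | 1555.69
Dave  | 1563.78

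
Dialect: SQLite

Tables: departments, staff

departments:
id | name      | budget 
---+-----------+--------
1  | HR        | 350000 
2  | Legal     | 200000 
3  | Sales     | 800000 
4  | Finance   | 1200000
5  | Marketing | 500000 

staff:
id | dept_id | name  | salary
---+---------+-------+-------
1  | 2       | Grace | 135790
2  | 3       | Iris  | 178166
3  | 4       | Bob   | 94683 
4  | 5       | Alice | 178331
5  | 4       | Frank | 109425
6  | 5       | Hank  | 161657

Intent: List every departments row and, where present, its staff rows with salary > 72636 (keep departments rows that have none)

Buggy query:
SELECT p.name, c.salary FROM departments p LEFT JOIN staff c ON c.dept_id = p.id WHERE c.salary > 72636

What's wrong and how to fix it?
Bug: Filtering c.salary in WHERE discards the NULL rows produced by LEFT JOIN, turning it into an inner join

Fix: Move the right-table condition into the ON clause so unmatched parents are kept

Corrected query:
SELECT p.name, c.salary FROM departments p LEFT JOIN staff c ON c.dept_id = p.id AND c.salary > 72636

Result:
name      | salary
----------+-------
HR        | NULL  
Legal     | 135790
Sales     | 178166
Finance   | 94683 
Finance   | 109425
Marketing | 161657
Marketing | 178331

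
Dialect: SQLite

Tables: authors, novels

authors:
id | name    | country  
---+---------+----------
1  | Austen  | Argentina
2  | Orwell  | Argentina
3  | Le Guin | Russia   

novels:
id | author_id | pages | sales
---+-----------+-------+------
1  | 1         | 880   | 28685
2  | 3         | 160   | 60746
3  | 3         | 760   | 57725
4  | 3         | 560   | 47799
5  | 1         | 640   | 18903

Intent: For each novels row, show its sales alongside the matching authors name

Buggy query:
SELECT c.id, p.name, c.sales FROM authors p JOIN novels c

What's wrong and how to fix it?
Bug: Missing join condition: each novels row is matched to all authors rows instead of just its own

Fix: Specify the join condition linking the foreign key to the parent id

Corrected query:
SELECT c.id, p.name, c.sales FROM authors p JOIN novels c ON c.author_id = p.id

Result:
id | name    | sales
---+---------+------
1  | Austen  | 28685
2  | Le Guin | 60746
3  | Le Guin | 57725
4  | Le Guin | 47799
5  | Austen  | 18903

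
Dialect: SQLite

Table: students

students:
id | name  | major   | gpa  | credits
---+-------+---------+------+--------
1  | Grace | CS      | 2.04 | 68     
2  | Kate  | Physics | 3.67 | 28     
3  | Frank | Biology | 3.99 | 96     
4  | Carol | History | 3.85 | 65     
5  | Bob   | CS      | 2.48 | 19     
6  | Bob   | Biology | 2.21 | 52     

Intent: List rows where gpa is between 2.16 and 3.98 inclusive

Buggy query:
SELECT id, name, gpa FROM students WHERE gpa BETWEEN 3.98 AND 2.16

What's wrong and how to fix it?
Bug: BETWEEN expects the lower bound first; with 3.98 AND 2.16 the range is empty

Fix: Swap the bounds so the smaller value comes first

Corrected query:
SELECT id, name, gpa FROM students WHERE gpa BETWEEN 2.16 AND 3.98

Result:
id | name  | gpa 
---+-------+-----
2  | Kate  | 3.67
4  | Carol | 3.85
5  | Bob   | 2.48
6  | Bob   | 2.21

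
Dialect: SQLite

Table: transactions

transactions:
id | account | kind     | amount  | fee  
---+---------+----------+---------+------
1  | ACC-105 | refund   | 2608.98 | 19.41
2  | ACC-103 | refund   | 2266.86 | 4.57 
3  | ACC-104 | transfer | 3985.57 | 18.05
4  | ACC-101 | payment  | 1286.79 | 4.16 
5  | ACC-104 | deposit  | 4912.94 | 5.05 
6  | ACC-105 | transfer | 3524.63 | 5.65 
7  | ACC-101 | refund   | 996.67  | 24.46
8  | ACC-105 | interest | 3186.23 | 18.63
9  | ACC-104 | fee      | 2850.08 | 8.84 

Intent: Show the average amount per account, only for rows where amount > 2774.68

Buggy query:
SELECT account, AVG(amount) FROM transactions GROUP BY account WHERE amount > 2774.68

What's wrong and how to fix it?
Bug: WHERE cannot follow GROUP BY

Fix: Move the WHERE clause before GROUP BY

Corrected query:
SELECT account, AVG(amount) FROM transactions WHERE amount > 2774.68 GROUP BY account

Result:
account | AVG(amount)
--------+------------
ACC-104 | 3916.196667
ACC-105 | 3355.43    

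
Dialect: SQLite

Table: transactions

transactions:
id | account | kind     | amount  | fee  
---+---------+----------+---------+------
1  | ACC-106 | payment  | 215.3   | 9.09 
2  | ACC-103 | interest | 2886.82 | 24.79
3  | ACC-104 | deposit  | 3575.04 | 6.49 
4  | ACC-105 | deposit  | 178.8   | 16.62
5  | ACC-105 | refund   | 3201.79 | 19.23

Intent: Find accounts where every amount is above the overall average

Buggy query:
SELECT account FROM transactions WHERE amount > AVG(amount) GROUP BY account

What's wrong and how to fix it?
Bug: AVG() is an aggregate; it can't sit directly in WHERE

Fix: Compute the overall average in a scalar subquery and compare each group's MIN against it in HAVING

Corrected query:
SELECT account FROM transactions GROUP BY account HAVING MIN(amount) > (SELECT AVG(amount) FROM transactions)

Result:
account
-------
ACC-103
ACC-104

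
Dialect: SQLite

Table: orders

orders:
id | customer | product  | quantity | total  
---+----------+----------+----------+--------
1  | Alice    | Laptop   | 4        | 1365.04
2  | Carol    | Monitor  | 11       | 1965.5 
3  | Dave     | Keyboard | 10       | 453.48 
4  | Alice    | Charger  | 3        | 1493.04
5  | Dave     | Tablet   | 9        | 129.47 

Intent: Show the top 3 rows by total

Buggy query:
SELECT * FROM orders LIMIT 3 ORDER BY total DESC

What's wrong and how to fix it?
Bug: LIMIT must come after ORDER BY

Fix: Sort with ORDER BY, then apply LIMIT

Corrected query:
SELECT * FROM orders ORDER BY total DESC LIMIT 3

Result:
id | customer | product | quantity | total  
---+----------+---------+----------+--------
2  | Carol    | Monitor | 11       | 1965.5 
4  | Alice    | Charger | 3        | 1493.04
1  | Alice    | Laptop  | 4        | 1365.04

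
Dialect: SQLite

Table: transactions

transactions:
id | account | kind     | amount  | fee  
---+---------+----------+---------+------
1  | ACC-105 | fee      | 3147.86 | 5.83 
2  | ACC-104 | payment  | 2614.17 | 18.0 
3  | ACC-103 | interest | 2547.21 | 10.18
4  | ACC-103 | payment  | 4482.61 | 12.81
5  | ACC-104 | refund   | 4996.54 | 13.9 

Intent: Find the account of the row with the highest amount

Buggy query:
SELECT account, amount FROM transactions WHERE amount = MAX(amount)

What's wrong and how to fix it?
Bug: MAX(amount) is an aggregate and cannot be used directly in WHERE

Fix: Use a subquery: WHERE amount = (SELECT MAX(amount) FROM transactions)

Corrected query:
SELECT account, amount FROM transactions WHERE amount = (SELECT MAX(amount) FROM transactions)

Result:
account | amount 
--------+--------
ACC-104 | 4996.54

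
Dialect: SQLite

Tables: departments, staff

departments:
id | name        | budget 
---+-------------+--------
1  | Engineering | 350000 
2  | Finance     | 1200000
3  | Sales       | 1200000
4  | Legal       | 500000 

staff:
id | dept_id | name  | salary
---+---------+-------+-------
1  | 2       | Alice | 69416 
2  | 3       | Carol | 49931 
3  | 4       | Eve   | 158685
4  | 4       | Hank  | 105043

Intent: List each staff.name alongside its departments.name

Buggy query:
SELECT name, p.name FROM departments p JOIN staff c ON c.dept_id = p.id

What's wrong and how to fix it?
Bug: Both tables have a 'name' column; the unqualified reference is ambiguous

Fix: Qualify the column with its table alias (c.name)

Corrected query:
SELECT c.name, p.name FROM departments p JOIN staff c ON c.dept_id = p.id

Result:
name  | name   
------+--------
Alice | Finance
Carol | Sales  
Eve   | Legal  
Hank  | Legal  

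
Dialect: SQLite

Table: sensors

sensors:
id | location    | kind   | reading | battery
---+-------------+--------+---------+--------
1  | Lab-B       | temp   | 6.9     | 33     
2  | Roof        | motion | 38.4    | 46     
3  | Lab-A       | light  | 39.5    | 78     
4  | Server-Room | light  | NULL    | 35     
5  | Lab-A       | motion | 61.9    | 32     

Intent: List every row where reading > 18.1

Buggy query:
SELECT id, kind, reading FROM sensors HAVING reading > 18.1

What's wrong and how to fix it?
Bug: This is a non-aggregate query (no GROUP BY, no aggregates), so in SQLite the HAVING clause is invalid here; a row-level condition belongs in WHERE

Fix: Use WHERE for row-level filtering

Corrected query:
SELECT id, kind, reading FROM sensors WHERE reading > 18.1

Result:
id | kind   | reading
---+--------+--------
2  | motion | 38.4   
3  | light  | 39.5   
5  | motion | 61.9   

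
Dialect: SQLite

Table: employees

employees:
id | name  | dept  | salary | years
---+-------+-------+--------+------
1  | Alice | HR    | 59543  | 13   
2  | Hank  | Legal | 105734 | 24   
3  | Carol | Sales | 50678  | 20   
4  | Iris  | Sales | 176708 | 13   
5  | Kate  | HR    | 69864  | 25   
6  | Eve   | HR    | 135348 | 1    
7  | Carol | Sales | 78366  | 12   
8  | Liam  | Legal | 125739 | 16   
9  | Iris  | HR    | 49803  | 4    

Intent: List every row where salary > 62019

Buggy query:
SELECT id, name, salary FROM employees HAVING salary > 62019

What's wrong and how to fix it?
Bug: This is a non-aggregate query (no GROUP BY, no aggregates), so in SQLite the HAVING clause is invalid here; a row-level condition belongs in WHERE

Fix: Replace HAVING with WHERE since the condition applies to individual rows

Corrected query:
SELECT id, name, salary FROM employees WHERE salary > 62019

Result:
id | name  | salary
---+-------+-------
2  | Hank  | 105734
4  | Iris  | 176708
5  | Kate  | 69864 
6  | Eve   | 135348
7  | Carol | 78366 
8  | Liam  | 125739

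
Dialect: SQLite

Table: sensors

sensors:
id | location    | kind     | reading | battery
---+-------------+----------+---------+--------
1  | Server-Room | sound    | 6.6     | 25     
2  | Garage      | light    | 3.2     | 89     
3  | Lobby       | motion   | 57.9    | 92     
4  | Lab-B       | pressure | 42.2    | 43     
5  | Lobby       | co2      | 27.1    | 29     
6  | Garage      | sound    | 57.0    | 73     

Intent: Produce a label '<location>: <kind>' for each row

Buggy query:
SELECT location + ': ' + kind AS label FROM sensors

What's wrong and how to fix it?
Bug: '+' is numeric addition; on text columns SQLite converts them to 0 instead of concatenating

Fix: Use the || operator for string concatenation

Corrected query:
SELECT location || ': ' || kind AS label FROM sensors

Result:
label             
------------------
Server-Room: sound
Garage: light     
Lobby: motion     
Lab-B: pressure   
Lobby: co2        
Garage: sound     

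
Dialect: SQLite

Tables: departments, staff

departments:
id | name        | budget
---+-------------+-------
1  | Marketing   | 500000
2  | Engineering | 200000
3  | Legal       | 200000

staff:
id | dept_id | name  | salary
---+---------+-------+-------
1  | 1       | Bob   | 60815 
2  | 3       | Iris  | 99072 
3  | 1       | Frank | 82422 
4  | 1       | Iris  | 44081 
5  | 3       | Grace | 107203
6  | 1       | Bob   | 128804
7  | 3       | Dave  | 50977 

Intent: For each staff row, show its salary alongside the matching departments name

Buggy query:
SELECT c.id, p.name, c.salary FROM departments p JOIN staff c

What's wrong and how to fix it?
Bug: Missing join condition: each staff row is matched to all departments rows instead of just its own

Fix: Add ON c.dept_id = p.id to the JOIN

Corrected query:
SELECT c.id, p.name, c.salary FROM departments p JOIN staff c ON c.dept_id = p.id

Result:
id | name      | salary
---+-----------+-------
1  | Marketing | 60815 
2  | Legal     | 99072 
3  | Marketing | 82422 
4  | Marketing | 44081 
5  | Legal     | 107203
6  | Marketing | 128804
7  | Legal     | 50977 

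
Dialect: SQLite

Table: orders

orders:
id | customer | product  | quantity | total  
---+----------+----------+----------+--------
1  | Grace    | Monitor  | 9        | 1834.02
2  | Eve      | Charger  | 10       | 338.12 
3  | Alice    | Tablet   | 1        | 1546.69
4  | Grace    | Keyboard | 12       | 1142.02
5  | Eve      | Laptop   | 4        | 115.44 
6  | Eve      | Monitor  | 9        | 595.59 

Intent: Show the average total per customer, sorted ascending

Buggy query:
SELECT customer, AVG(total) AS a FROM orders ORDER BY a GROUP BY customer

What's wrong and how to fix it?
Bug: ORDER BY appears before GROUP BY; SQL clause order requires GROUP BY first

Fix: Reorder: SELECT … FROM … GROUP BY … ORDER BY …

Corrected query:
SELECT customer, AVG(total) AS a FROM orders GROUP BY customer ORDER BY a

Result:
customer | a         
---------+-----------
Eve      | 349.716667
Grace    | 1488.02   
Alice    | 1546.69   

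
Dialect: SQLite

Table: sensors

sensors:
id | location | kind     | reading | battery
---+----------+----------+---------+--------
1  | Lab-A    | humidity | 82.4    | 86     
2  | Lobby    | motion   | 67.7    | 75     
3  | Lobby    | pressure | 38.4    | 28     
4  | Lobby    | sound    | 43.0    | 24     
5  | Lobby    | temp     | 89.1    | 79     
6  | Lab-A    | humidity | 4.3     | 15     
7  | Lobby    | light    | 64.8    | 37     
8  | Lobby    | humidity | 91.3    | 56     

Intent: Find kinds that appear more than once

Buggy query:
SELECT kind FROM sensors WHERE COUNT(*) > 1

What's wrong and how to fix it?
Bug: WHERE can't reference COUNT(*); aggregates are computed after WHERE

Fix: Group first, then use HAVING for the count condition

Corrected query:
SELECT kind FROM sensors GROUP BY kind HAVING COUNT(*) > 1

Result:
kind    
--------
humidity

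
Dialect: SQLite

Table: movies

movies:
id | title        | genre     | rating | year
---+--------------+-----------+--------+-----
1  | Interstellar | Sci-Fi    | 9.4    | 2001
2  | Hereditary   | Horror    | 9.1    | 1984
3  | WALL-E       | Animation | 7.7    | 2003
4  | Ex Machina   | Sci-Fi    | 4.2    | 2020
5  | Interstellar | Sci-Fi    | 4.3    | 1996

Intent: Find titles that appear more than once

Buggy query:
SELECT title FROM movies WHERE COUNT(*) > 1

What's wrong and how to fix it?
Bug: WHERE can't reference COUNT(*); aggregates are computed after WHERE

Fix: Group first, then use HAVING for the count condition

Corrected query:
SELECT title FROM movies GROUP BY title HAVING COUNT(*) > 1

Result:
title       
------------
Interstellar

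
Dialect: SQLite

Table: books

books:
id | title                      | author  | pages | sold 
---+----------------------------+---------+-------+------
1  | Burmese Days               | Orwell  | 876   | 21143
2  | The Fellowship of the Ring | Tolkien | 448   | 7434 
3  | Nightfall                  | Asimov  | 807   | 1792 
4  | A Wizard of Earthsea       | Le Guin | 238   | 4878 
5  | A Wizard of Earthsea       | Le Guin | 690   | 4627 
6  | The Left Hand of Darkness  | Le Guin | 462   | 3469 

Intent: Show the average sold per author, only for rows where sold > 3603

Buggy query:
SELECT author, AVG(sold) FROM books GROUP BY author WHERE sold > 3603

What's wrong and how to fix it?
Bug: Row-level WHERE must come before GROUP BY in the clause order

Fix: Move the WHERE clause before GROUP BY

Corrected query:
SELECT author, AVG(sold) FROM books WHERE sold > 3603 GROUP BY author

Result:
author  | AVG(sold)
--------+----------
Le Guin | 4752.5   
Orwell  | 21143    
Tolkien | 7434     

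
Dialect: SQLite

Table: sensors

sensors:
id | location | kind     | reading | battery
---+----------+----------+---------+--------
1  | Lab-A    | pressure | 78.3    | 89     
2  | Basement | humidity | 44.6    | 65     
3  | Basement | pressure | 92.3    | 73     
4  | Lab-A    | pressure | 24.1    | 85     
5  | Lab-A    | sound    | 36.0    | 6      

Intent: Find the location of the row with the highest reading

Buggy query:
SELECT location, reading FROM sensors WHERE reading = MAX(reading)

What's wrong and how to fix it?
Bug: WHERE is evaluated per row; an aggregate over the whole table isn't defined there

Fix: Wrap MAX in a scalar subquery so WHERE compares against a single value

Corrected query:
SELECT location, reading FROM sensors WHERE reading = (SELECT MAX(reading) FROM sensors)

Result:
location | reading
---------+--------
Basement | 92.3   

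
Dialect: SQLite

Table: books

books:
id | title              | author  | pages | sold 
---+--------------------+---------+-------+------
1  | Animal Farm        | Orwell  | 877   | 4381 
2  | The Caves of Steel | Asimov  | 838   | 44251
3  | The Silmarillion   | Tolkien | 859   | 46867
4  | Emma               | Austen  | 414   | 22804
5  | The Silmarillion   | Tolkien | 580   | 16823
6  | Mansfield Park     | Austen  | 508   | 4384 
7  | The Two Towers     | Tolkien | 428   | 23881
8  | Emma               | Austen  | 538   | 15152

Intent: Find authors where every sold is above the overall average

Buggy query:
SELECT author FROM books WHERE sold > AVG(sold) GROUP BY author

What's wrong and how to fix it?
Bug: AVG() is an aggregate; it can't sit directly in WHERE

Fix: Use a subquery for AVG and a HAVING MIN(...) filter so the condition holds for every row in the group

Corrected query:
SELECT author FROM books GROUP BY author HAVING MIN(sold) > (SELECT AVG(sold) FROM books)

Result:
author
------
Asimov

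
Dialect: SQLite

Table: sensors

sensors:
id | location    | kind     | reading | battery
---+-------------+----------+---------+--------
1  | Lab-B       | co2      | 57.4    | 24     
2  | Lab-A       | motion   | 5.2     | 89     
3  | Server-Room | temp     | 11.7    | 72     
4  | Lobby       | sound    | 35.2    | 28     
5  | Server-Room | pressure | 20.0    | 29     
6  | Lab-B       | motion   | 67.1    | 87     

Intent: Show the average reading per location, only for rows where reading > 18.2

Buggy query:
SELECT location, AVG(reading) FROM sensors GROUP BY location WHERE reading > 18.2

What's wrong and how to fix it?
Bug: WHERE cannot follow GROUP BY

Fix: Place WHERE between FROM and GROUP BY

Corrected query:
SELECT location, AVG(reading) FROM sensors WHERE reading > 18.2 GROUP BY location

Result:
location    | AVG(reading)
------------+-------------
Lab-B       | 62.25       
Lobby       | 35.2        
Server-Room | 20          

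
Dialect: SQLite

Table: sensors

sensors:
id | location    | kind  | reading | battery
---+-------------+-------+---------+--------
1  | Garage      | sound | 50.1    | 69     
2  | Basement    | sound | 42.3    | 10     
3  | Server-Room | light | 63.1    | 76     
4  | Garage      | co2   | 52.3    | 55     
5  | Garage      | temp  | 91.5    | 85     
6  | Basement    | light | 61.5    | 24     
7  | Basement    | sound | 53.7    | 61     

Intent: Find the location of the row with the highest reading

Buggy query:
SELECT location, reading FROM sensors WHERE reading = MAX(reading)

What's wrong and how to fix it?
Bug: WHERE is evaluated per row; an aggregate over the whole table isn't defined there

Fix: Use a subquery: WHERE reading = (SELECT MAX(reading) FROM sensors)

Corrected query:
SELECT location, reading FROM sensors WHERE reading = (SELECT MAX(reading) FROM sensors)

Result:
location | reading
---------+--------
Garage   | 91.5   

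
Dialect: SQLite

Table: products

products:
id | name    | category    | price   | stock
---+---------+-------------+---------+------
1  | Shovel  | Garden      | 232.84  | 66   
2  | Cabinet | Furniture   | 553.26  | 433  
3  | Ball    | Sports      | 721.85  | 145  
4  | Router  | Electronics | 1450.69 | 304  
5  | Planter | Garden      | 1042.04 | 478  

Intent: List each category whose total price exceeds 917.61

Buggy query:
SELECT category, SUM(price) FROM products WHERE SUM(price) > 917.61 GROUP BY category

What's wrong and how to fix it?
Bug: Aggregate functions cannot appear in a WHERE clause

Fix: Use HAVING (which filters groups after aggregation) instead of WHERE

Corrected query:
SELECT category, SUM(price) FROM products GROUP BY category HAVING SUM(price) > 917.61

Result:
category    | SUM(price)
------------+-----------
Electronics | 1450.69   
Garden      | 1274.88   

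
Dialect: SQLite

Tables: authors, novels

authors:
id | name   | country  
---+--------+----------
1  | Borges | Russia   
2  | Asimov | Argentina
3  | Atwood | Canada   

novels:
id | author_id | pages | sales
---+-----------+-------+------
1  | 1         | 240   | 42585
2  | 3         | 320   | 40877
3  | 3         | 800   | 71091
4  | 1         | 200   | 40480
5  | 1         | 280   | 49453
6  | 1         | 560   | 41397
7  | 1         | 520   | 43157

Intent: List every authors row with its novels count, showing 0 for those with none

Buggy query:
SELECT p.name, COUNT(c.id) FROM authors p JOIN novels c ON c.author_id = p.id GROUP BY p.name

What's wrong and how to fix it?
Bug: An inner join excludes parents with zero children

Fix: Switch to LEFT JOIN to retain unmatched parent rows

Corrected query:
SELECT p.name, COUNT(c.id) FROM authors p LEFT JOIN novels c ON c.author_id = p.id GROUP BY p.name

Result:
name   | COUNT(c.id)
-------+------------
Asimov | 0          
Atwood | 2          
Borges | 5          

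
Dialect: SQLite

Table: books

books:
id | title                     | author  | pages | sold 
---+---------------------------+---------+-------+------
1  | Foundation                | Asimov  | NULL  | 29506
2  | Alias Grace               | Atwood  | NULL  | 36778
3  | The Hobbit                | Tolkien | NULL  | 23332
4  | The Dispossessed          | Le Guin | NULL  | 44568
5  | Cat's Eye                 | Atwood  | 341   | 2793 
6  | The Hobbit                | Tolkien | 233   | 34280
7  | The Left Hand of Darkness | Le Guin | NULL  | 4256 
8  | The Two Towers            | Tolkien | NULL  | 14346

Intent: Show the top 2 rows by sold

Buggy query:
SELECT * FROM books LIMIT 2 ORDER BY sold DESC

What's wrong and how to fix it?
Bug: LIMIT must come after ORDER BY

Fix: Swap the clauses: ORDER BY first, then LIMIT

Corrected query:
SELECT * FROM books ORDER BY sold DESC LIMIT 2

Result:
id | title            | author  | pages | sold 
---+------------------+---------+-------+------
4  | The Dispossessed | Le Guin | NULL  | 44568
2  | Alias Grace      | Atwood  | NULL  | 36778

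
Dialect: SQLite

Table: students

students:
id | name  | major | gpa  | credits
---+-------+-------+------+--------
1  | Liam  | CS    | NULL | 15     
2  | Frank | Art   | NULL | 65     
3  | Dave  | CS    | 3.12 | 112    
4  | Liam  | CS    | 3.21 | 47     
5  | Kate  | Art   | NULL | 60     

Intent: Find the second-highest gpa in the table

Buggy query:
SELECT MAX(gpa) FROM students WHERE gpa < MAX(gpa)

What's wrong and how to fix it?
Bug: MAX(gpa) on the right of the comparison is an aggregate-in-WHERE error

Fix: Compute the overall MAX in a subquery, then take MAX of rows below it

Corrected query:
SELECT MAX(gpa) FROM students WHERE gpa < (SELECT MAX(gpa) FROM students)

Result:
MAX(gpa)
--------
3.12    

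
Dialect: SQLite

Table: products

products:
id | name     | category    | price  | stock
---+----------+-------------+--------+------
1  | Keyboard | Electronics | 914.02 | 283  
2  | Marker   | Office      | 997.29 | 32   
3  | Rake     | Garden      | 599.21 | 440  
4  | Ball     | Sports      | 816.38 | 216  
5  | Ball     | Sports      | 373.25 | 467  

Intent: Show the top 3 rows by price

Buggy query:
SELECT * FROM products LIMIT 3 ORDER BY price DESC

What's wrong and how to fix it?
Bug: LIMIT must come after ORDER BY

Fix: Sort with ORDER BY, then apply LIMIT

Corrected query:
SELECT * FROM products ORDER BY price DESC LIMIT 3

Result:
id | name     | category    | price  | stock
---+----------+-------------+--------+------
2  | Marker   | Office      | 997.29 | 32   
1  | Keyboard | Electronics | 914.02 | 283  
4  | Ball     | Sports      | 816.38 | 216  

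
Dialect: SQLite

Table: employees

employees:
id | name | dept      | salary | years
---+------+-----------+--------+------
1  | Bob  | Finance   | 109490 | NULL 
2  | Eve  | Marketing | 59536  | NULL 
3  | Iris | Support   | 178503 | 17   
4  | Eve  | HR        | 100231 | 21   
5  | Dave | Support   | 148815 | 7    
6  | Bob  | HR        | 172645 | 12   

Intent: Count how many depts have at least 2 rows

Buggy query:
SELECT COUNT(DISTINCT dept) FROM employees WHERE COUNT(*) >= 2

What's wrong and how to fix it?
Bug: COUNT(*) cannot appear in WHERE; the per-group count doesn't exist yet

Fix: Group first with HAVING COUNT(*) >= 2, then COUNT the resulting groups

Corrected query:
SELECT COUNT(*) FROM (SELECT dept FROM employees GROUP BY dept HAVING COUNT(*) >= 2)

Result:
COUNT(*)
--------
2       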